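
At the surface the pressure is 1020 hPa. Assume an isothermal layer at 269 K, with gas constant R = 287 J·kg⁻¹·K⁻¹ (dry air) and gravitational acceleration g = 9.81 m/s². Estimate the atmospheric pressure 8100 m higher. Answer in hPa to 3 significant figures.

Scale height: H = RT/g = 287 × 269 / 9.81 = 7869.8 m.
Barometric formula: P = P₀ exp(−z/H).
z/H = 8100.0/7869.8 = 1.0293; exp(−1.0293) = 0.35726.
P = 1020 × 0.35726 = 364.41 hPa.

P ≈ 364 hPa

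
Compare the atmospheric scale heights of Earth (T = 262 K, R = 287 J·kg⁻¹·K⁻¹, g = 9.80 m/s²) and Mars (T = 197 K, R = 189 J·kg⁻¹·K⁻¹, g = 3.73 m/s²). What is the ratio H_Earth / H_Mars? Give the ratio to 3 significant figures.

H_Earth/H_Mars ≈ 0.769

H = RT/g for each body.
H_Earth = 287 × 262 / 9.80 = 7672.9 m.
H_Mars = 189 × 197 / 3.73 = 9982.0 m.
H_Earth/H_Mars = 7672.9/9982.0 = 0.76867.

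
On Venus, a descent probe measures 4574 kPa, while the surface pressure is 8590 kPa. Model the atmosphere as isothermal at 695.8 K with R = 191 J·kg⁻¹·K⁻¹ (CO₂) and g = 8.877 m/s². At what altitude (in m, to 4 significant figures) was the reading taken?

z ≈ 9435 m

Scale height: H = RT/g = 191 × 695.8 / 8.877 = 14971 m.
Invert the barometric formula: z = H ln(P₀/P).
P₀/P = 8590/4574 = 1.8780; ln(1.8780) = 0.63021.
z = 14971 × 0.63021 = 9434.9 m.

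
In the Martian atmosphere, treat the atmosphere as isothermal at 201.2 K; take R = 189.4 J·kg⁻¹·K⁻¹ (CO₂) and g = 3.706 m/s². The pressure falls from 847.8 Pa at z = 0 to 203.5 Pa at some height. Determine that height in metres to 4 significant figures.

z ≈ 14670 m

Scale height: H = RT/g = 189.4 × 201.2 / 3.706 = 10283 m.
Invert the barometric formula: z = H ln(P₀/P).
P₀/P = 847.8/203.5 = 4.1661; ln(4.1661) = 1.4270.
z = 10283 × 1.4270 = 14674 m.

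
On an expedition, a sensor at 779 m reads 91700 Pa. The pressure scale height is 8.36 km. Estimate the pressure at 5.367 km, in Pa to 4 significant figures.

P ≈ 52970 Pa

Between two levels, P₂ = P₁ exp(−Δz/H) with Δz = z₂ − z₁.
Δz = 5367.0 − 779.00 = 4588.0 m; Δz/H = 4588.0/8360.0 = 0.54880.
P₂ = 91700 × exp(−0.54880) = 91700 × 0.57764 = 52970 Pa.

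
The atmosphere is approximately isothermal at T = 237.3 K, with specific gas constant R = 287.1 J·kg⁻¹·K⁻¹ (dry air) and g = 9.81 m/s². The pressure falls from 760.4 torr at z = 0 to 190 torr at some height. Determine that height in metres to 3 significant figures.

Scale height: H = RT/g = 287.1 × 237.3 / 9.81 = 6944.8 m.
Invert the barometric formula: z = H ln(P₀/P).
P₀/P = 760.4/190 = 4.0021; ln(4.0021) = 1.3868.
z = 6944.8 × 1.3868 = 9631.0 m.

z ≈ 9630 m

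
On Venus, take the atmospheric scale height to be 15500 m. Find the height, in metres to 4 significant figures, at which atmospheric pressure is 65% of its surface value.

Set P/P₀ = exp(−z/H) = 0.65, so z = −H ln(0.65).
−ln(0.65) = 0.43078; z = 15500 × 0.43078 = 6677.1 m.

z ≈ 6677 m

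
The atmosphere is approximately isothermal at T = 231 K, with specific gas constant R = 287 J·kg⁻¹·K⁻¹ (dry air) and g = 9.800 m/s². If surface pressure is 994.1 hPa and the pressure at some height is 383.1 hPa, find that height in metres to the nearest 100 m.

z ≈ 6500 m

Scale height: H = RT/g = 287 × 231 / 9.800 = 6765.0 m.
Invert the barometric formula: z = H ln(P₀/P).
P₀/P = 994.1/383.1 = 2.5949; ln(2.5949) = 0.95355.
z = 6765.0 × 0.95355 = 6450.8 m.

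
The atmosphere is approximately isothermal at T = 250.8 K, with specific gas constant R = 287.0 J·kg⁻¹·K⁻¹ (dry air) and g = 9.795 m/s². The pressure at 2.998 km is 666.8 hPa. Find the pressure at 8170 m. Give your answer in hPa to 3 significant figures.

P ≈ 330 hPa

Scale height: H = RT/g = 287.0 × 250.8 / 9.795 = 7348.6 m.
Between two levels, P₂ = P₁ exp(−Δz/H) with Δz = z₂ − z₁.
Δz = 8170.0 − 2998.0 = 5172.0 m; Δz/H = 5172.0/7348.6 = 0.70381.
P₂ = 666.8 × exp(−0.70381) = 666.8 × 0.49470 = 329.87 hPa.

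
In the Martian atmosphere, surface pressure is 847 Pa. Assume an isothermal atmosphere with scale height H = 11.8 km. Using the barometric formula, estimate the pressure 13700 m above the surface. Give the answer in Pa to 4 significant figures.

P ≈ 265.3 Pa

Barometric formula: P = P₀ exp(−z/H).
z/H = 13700/11800 = 1.1610; exp(−1.1610) = 0.31317.
P = 847 × 0.31317 = 265.25 Pa.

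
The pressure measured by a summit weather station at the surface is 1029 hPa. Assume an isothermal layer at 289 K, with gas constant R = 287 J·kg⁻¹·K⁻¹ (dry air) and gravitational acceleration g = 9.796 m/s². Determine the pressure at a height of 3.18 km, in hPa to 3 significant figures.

P ≈ 707 hPa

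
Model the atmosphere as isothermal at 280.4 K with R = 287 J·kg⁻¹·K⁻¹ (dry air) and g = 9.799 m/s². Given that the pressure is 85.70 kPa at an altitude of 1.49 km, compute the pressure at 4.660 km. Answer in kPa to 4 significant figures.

Scale height: H = RT/g = 287 × 280.4 / 9.799 = 8212.6 m.
Between two levels, P₂ = P₁ exp(−Δz/H) with Δz = z₂ − z₁.
Δz = 4660.0 − 1490.0 = 3170.0 m; Δz/H = 3170.0/8212.6 = 0.38599.
P₂ = 85.70 × exp(−0.38599) = 85.70 × 0.67978 = 58.257 kPa.

P ≈ 58.26 kPa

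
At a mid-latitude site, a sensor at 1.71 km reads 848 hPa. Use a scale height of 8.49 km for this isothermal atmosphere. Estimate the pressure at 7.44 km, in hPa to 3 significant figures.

Between two levels, P₂ = P₁ exp(−Δz/H) with Δz = z₂ − z₁.
Δz = 7440.0 − 1710.0 = 5730.0 m; Δz/H = 5730.0/8490.0 = 0.67491.
P₂ = 848 × exp(−0.67491) = 848 × 0.50920 = 431.80 hPa.

P ≈ 432 hPa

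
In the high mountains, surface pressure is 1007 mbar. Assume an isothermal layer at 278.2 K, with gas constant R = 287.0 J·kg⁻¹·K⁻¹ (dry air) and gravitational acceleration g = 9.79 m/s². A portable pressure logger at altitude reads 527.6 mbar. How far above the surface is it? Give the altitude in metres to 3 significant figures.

z ≈ 5270 m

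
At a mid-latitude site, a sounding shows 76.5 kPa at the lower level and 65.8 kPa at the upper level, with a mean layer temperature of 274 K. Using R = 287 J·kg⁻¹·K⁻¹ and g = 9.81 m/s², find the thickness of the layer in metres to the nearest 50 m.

Δz ≈ 1200 m

Hypsometric equation: Δz = (R T̄/g) ln(P₁/P₂).
R T̄/g = 287 × 274 / 9.81 = 8016.1 m.
ln(76.5/65.8) = ln(1.1626) = 0.15066.
Δz = 8016.1 × 0.15066 = 1207.7 m.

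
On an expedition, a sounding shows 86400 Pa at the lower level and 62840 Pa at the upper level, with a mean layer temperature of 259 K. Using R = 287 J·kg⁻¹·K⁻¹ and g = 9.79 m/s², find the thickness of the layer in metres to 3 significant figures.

Δz ≈ 2420 m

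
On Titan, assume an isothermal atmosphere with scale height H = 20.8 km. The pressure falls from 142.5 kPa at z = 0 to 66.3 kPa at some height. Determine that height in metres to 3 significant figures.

Invert the barometric formula: z = H ln(P₀/P).
P₀/P = 142.5/66.3 = 2.1493; ln(2.1493) = 0.76514.
z = 20800 × 0.76514 = 15915 m.

z ≈ 15900 m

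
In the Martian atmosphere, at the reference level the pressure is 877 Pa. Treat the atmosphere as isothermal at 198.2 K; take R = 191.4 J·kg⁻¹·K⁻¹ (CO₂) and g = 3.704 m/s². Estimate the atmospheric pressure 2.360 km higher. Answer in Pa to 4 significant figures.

P ≈ 696.5 Pa

Scale height: H = RT/g = 191.4 × 198.2 / 3.704 = 10242 m.
Barometric formula: P = P₀ exp(−z/H).
z/H = 2360.0/10242 = 0.23042; exp(−0.23042) = 0.79420.
P = 877 × 0.79420 = 696.51 Pa.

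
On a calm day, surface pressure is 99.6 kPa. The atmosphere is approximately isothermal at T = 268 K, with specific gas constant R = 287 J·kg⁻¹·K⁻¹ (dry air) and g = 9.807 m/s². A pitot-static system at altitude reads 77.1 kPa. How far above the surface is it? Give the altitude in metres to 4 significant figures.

z ≈ 2008 m

Scale height: H = RT/g = 287 × 268 / 9.807 = 7843.0 m.
Invert the barometric formula: z = H ln(P₀/P).
P₀/P = 99.6/77.1 = 1.2918; ln(1.2918) = 0.25604.
z = 7843.0 × 0.25604 = 2008.1 m.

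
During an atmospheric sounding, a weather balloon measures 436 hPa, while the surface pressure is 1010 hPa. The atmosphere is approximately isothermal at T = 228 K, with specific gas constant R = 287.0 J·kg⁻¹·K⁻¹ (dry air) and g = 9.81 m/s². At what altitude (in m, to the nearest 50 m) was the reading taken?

z ≈ 5600 m

Scale height: H = RT/g = 287.0 × 228 / 9.81 = 6670.3 m.
Invert the barometric formula: z = H ln(P₀/P).
P₀/P = 1010/436 = 2.3165; ln(2.3165) = 0.84006.
z = 6670.3 × 0.84006 = 5603.5 m.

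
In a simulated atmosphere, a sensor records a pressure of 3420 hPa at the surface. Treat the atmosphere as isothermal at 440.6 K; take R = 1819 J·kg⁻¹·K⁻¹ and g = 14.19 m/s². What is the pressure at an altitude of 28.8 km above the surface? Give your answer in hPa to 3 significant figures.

Scale height: H = RT/g = 1819 × 440.6 / 14.19 = 56480 m.
Barometric formula: P = P₀ exp(−z/H).
z/H = 28800/56480 = 0.50992; exp(−0.50992) = 0.60054.
P = 3420 × 0.60054 = 2053.8 hPa.

P ≈ 2050 hPa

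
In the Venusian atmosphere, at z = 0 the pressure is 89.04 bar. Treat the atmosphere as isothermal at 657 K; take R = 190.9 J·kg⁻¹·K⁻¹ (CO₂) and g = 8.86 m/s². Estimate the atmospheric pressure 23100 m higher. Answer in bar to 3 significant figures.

P ≈ 17.4 bar

Scale height: H = RT/g = 190.9 × 657 / 8.86 = 14156 m.
Barometric formula: P = P₀ exp(−z/H).
z/H = 23100/14156 = 1.6318; exp(−1.6318) = 0.19558.
P = 89.04 × 0.19558 = 17.414 bar.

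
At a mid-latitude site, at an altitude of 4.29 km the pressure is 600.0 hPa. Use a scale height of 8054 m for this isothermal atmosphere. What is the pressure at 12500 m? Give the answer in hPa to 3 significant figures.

P ≈ 216 hPa

Between two levels, P₂ = P₁ exp(−Δz/H) with Δz = z₂ − z₁.
Δz = 12500 − 4290.0 = 8210.0 m; Δz/H = 8210.0/8054.0 = 1.0194.
P₂ = 600.0 × exp(−1.0194) = 600.0 × 0.36081 = 216.49 hPa.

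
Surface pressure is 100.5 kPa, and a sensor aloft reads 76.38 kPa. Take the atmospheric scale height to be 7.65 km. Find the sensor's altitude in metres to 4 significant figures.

Invert the barometric formula: z = H ln(P₀/P).
P₀/P = 100.5/76.38 = 1.3158; ln(1.3158) = 0.27444.
z = 7650.0 × 0.27444 = 2099.5 m.

z ≈ 2099 m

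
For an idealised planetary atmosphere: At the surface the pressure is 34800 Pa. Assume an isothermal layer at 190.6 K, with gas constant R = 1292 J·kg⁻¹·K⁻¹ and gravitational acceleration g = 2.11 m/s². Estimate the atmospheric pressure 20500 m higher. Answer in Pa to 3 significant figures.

Scale height: H = RT/g = 1292 × 190.6 / 2.11 = 116710 m.
Barometric formula: P = P₀ exp(−z/H).
z/H = 20500/116710 = 0.17565; exp(−0.17565) = 0.83891.
P = 34800 × 0.83891 = 29194 Pa.

P ≈ 29200 Pa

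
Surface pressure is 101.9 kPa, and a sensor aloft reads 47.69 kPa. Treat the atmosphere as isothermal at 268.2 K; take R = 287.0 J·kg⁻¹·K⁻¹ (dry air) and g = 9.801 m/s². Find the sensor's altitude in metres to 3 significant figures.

z ≈ 5960 m

Scale height: H = RT/g = 287.0 × 268.2 / 9.801 = 7853.6 m.
Invert the barometric formula: z = H ln(P₀/P).
P₀/P = 101.9/47.69 = 2.1367; ln(2.1367) = 0.75926.
z = 7853.6 × 0.75926 = 5962.9 m.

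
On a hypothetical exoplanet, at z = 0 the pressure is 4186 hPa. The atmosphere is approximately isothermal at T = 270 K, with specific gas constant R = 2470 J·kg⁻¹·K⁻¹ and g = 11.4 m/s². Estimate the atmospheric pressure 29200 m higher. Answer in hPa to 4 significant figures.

P ≈ 2541 hPa

Scale height: H = RT/g = 2470 × 270 / 11.4 = 58500 m.
Barometric formula: P = P₀ exp(−z/H).
z/H = 29200/58500 = 0.49915; exp(−0.49915) = 0.60705.
P = 4186 × 0.60705 = 2541.1 hPa.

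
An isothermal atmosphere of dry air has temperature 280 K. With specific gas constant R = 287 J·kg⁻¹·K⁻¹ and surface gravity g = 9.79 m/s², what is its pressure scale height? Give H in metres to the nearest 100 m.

H ≈ 8200 m

The scale height of an isothermal atmosphere is H = RT/g.
H = 287 × 280 / 9.79 = 80360/9.79 = 8208.4 m.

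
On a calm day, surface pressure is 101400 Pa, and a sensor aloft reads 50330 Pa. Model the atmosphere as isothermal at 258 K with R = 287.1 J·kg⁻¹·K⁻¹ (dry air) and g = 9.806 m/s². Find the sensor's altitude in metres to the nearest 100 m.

z ≈ 5300 m

Scale height: H = RT/g = 287.1 × 258 / 9.806 = 7553.7 m.
Invert the barometric formula: z = H ln(P₀/P).
P₀/P = 101400/50330 = 2.0147; ln(2.0147) = 0.70047.
z = 7553.7 × 0.70047 = 5291.1 m.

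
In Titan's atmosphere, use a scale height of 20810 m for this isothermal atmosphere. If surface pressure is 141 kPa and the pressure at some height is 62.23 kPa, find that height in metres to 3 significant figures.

z ≈ 17000 m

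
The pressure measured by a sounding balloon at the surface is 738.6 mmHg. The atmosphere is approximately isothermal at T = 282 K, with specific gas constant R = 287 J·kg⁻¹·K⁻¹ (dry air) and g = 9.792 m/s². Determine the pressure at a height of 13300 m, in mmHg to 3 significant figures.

P ≈ 148 mmHg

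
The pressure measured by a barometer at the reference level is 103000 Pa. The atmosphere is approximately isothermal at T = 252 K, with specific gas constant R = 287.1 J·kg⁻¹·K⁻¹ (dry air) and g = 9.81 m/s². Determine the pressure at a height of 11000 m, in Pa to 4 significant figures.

P ≈ 23180 Pa

Scale height: H = RT/g = 287.1 × 252 / 9.81 = 7375.0 m.
Barometric formula: P = P₀ exp(−z/H).
z/H = 11000/7375.0 = 1.4915; exp(−1.4915) = 0.22503.
P = 103000 × 0.22503 = 23178 Pa.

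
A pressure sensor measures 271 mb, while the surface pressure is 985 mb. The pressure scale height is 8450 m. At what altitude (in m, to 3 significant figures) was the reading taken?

z ≈ 10900 m

Invert the barometric formula: z = H ln(P₀/P).
P₀/P = 985/271 = 3.6347; ln(3.6347) = 1.2905.
z = 8450.0 × 1.2905 = 10905 m.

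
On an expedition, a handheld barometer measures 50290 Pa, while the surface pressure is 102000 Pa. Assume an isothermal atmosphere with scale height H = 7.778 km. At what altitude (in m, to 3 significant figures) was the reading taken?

Invert the barometric formula: z = H ln(P₀/P).
P₀/P = 102000/50290 = 2.0282; ln(2.0282) = 0.70715.
z = 7778.0 × 0.70715 = 5500.2 m.

z ≈ 5500 m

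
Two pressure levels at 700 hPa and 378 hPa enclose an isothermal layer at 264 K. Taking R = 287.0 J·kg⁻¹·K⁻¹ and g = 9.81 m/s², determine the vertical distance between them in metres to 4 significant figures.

Δz ≈ 4759 m

Hypsometric equation: Δz = (R T̄/g) ln(P₁/P₂).
R T̄/g = 287.0 × 264 / 9.81 = 7723.5 m.
ln(700/378) = ln(1.8519) = 0.61621.
Δz = 7723.5 × 0.61621 = 4759.3 m.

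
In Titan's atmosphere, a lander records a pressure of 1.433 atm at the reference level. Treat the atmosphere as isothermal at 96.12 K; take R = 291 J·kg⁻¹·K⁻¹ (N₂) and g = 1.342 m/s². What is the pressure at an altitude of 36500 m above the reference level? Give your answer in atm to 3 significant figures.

Scale height: H = RT/g = 291 × 96.12 / 1.342 = 20843 m.
Barometric formula: P = P₀ exp(−z/H).
z/H = 36500/20843 = 1.7512; exp(−1.7512) = 0.17357.
P = 1.433 × 0.17357 = 0.24873 atm.

P ≈ 0.249 atm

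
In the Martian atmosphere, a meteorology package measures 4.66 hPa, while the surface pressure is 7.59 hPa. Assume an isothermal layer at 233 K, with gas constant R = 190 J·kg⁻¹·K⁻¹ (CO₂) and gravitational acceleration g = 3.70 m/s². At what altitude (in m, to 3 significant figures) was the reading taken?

z ≈ 5840 m

Scale height: H = RT/g = 190 × 233 / 3.70 = 11965 m.
Invert the barometric formula: z = H ln(P₀/P).
P₀/P = 7.59/4.66 = 1.6288; ln(1.6288) = 0.48784.
z = 11965 × 0.48784 = 5837.0 m.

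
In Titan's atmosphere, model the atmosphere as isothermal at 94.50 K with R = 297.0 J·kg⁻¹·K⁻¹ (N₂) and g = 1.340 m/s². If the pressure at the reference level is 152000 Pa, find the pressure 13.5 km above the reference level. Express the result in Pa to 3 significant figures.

P ≈ 79800 Pa

Scale height: H = RT/g = 297.0 × 94.50 / 1.340 = 20945 m.
Barometric formula: P = P₀ exp(−z/H).
z/H = 13500/20945 = 0.64455; exp(−0.64455) = 0.52490.
P = 152000 × 0.52490 = 79785 Pa.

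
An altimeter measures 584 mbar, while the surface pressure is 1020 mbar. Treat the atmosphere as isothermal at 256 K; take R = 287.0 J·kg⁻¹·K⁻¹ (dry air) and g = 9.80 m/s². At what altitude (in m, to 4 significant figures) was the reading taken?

z ≈ 4181 m

Scale height: H = RT/g = 287.0 × 256 / 9.80 = 7497.1 m.
Invert the barometric formula: z = H ln(P₀/P).
P₀/P = 1020/584 = 1.7466; ln(1.7466) = 0.55767.
z = 7497.1 × 0.55767 = 4180.9 m.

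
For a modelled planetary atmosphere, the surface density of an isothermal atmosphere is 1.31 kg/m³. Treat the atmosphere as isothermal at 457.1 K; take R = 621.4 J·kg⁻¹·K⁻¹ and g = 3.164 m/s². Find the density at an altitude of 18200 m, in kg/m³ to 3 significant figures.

ρ ≈ 1.07 kg/m³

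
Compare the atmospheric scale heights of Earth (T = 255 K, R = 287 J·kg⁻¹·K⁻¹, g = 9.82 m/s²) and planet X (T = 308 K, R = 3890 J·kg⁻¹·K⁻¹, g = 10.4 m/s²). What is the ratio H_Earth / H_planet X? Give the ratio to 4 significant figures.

H_Earth/H_planet X ≈ 0.06469

H = RT/g for each body.
H_Earth = 287 × 255 / 9.82 = 7452.6 m.
H_planet X = 3890 × 308 / 10.4 = 115200 m.
H_Earth/H_planet X = 7452.6/115200 = 0.064693.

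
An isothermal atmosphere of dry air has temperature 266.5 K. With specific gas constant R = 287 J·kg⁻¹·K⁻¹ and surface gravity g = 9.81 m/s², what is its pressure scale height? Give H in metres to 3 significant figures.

H ≈ 7800 m

The scale height of an isothermal atmosphere is H = RT/g.
H = 287 × 266.5 / 9.81 = 76486/9.81 = 7796.7 m.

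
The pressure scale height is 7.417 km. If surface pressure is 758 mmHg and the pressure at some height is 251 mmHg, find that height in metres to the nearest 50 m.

Invert the barometric formula: z = H ln(P₀/P).
P₀/P = 758/251 = 3.0199; ln(3.0199) = 1.1052.
z = 7417.0 × 1.1052 = 8197.3 m.

z ≈ 8200 m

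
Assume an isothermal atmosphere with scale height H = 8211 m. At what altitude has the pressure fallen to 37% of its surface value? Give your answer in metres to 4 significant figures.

Set P/P₀ = exp(−z/H) = 0.37, so z = −H ln(0.37).
−ln(0.37) = 0.99425; z = 8211.0 × 0.99425 = 8163.8 m.

z ≈ 8164 m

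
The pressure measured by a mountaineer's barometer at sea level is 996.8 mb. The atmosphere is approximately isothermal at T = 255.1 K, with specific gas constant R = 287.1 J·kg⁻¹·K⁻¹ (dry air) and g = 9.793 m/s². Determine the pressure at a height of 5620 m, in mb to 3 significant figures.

Scale height: H = RT/g = 287.1 × 255.1 / 9.793 = 7478.7 m.
Barometric formula: P = P₀ exp(−z/H).
z/H = 5620.0/7478.7 = 0.75147; exp(−0.75147) = 0.47167.
P = 996.8 × 0.47167 = 470.16 mb.

P ≈ 470 mb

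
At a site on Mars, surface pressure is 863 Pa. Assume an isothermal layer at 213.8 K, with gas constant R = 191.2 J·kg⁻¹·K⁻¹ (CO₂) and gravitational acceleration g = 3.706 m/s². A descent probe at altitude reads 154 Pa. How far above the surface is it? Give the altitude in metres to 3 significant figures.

z ≈ 19000 m

Scale height: H = RT/g = 191.2 × 213.8 / 3.706 = 11030 m.
Invert the barometric formula: z = H ln(P₀/P).
P₀/P = 863/154 = 5.6039; ln(5.6039) = 1.7235.
z = 11030 × 1.7235 = 19010 m.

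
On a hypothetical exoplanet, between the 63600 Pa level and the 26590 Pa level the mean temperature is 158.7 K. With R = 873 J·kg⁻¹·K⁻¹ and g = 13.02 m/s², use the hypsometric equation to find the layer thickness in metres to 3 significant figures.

Δz ≈ 9280 m

Hypsometric equation: Δz = (R T̄/g) ln(P₁/P₂).
R T̄/g = 873 × 158.7 / 13.02 = 10641 m.
ln(63600/26590) = ln(2.3919) = 0.87209.
Δz = 10641 × 0.87209 = 9279.9 m.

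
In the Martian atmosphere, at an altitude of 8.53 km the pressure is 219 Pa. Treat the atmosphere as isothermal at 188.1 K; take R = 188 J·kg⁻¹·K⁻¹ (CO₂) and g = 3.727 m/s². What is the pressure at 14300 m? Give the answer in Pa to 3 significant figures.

Scale height: H = RT/g = 188 × 188.1 / 3.727 = 9488.3 m.
Between two levels, P₂ = P₁ exp(−Δz/H) with Δz = z₂ − z₁.
Δz = 14300 − 8530.0 = 5770.0 m; Δz/H = 5770.0/9488.3 = 0.60812.
P₂ = 219 × exp(−0.60812) = 219 × 0.54437 = 119.22 Pa.

P ≈ 119 Pa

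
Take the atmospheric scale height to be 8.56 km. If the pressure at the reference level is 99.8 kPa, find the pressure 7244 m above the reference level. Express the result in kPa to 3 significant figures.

P ≈ 42.8 kPa

Barometric formula: P = P₀ exp(−z/H).
z/H = 7244.0/8560.0 = 0.84626; exp(−0.84626) = 0.42902.
P = 99.8 × 0.42902 = 42.816 kPa.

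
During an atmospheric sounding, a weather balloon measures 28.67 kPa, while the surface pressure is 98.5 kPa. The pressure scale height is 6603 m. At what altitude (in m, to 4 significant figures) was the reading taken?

z ≈ 8149 m

Invert the barometric formula: z = H ln(P₀/P).
P₀/P = 98.5/28.67 = 3.4356; ln(3.4356) = 1.2342.
z = 6603.0 × 1.2342 = 8149.4 m.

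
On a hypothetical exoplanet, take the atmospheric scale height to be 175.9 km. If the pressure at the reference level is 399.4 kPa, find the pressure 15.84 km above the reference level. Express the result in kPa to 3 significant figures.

P ≈ 365 kPa

Barometric formula: P = P₀ exp(−z/H).
z/H = 15840/175900 = 0.090051; exp(−0.090051) = 0.91388.
P = 399.4 × 0.91388 = 365.00 kPa.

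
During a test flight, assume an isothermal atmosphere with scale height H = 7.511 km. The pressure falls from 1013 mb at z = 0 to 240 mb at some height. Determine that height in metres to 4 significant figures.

Invert the barometric formula: z = H ln(P₀/P).
P₀/P = 1013/240 = 4.2208; ln(4.2208) = 1.4400.
z = 7511.0 × 1.4400 = 10816 m.

z ≈ 10820 m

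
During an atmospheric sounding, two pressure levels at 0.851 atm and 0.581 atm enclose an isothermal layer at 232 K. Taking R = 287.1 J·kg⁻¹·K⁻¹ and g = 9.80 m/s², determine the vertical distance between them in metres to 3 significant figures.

Hypsometric equation: Δz = (R T̄/g) ln(P₁/P₂).
R T̄/g = 287.1 × 232 / 9.80 = 6796.7 m.
ln(0.851/0.581) = ln(1.4647) = 0.38165.
Δz = 6796.7 × 0.38165 = 2594.0 m.

Δz ≈ 2590 m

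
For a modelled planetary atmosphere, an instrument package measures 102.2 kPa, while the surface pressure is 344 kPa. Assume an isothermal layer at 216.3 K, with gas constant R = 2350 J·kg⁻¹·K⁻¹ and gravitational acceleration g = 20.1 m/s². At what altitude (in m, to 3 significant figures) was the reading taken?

Scale height: H = RT/g = 2350 × 216.3 / 20.1 = 25289 m.
Invert the barometric formula: z = H ln(P₀/P).
P₀/P = 344/102.2 = 3.3659; ln(3.3659) = 1.2137.
z = 25289 × 1.2137 = 30693 m.

z ≈ 30700 m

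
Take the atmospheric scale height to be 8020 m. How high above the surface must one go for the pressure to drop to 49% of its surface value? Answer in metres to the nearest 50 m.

Set P/P₀ = exp(−z/H) = 0.49, so z = −H ln(0.49).
−ln(0.49) = 0.71335; z = 8020.0 × 0.71335 = 5721.1 m.

z ≈ 5700 m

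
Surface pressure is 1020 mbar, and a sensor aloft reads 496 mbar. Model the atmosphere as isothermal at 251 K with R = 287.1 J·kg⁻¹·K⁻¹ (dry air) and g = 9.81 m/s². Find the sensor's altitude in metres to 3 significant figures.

z ≈ 5300 m

Scale height: H = RT/g = 287.1 × 251 / 9.81 = 7345.8 m.
Invert the barometric formula: z = H ln(P₀/P).
P₀/P = 1020/496 = 2.0565; ln(2.0565) = 0.72101.
z = 7345.8 × 0.72101 = 5296.4 m.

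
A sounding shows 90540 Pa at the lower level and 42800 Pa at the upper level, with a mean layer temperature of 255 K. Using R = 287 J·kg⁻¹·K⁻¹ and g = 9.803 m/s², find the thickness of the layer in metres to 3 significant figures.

Δz ≈ 5590 m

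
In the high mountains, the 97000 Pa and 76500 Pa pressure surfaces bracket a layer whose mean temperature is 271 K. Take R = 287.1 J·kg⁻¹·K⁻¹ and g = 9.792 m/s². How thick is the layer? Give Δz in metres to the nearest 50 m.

Hypsometric equation: Δz = (R T̄/g) ln(P₁/P₂).
R T̄/g = 287.1 × 271 / 9.792 = 7945.7 m.
ln(97000/76500) = ln(1.2680) = 0.23744.
Δz = 7945.7 × 0.23744 = 1886.6 m.

Δz ≈ 1900 m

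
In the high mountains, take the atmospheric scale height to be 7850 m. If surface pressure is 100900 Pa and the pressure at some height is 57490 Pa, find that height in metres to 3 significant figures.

Invert the barometric formula: z = H ln(P₀/P).
P₀/P = 100900/57490 = 1.7551; ln(1.7551) = 0.56253.
z = 7850.0 × 0.56253 = 4415.9 m.

z ≈ 4420 m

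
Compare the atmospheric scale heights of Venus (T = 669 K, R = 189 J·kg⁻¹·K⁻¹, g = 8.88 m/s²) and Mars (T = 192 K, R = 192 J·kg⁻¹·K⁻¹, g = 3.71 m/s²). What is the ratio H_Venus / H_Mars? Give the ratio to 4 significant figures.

H_Venus/H_Mars ≈ 1.433

H = RT/g for each body.
H_Venus = 189 × 669 / 8.88 = 14239 m.
H_Mars = 192 × 192 / 3.71 = 9936.4 m.
H_Venus/H_Mars = 14239/9936.4 = 1.4330.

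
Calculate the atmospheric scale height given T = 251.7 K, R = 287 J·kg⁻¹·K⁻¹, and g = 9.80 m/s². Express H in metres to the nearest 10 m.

H ≈ 7370 m

The scale height of an isothermal atmosphere is H = RT/g.
H = 287 × 251.7 / 9.80 = 72238/9.80 = 7371.2 m.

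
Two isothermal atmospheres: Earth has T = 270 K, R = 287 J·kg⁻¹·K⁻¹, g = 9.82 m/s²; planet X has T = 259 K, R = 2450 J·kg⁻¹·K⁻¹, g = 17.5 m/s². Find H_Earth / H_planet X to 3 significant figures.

H = RT/g for each body.
H_Earth = 287 × 270 / 9.82 = 7891.0 m.
H_planet X = 2450 × 259 / 17.5 = 36260 m.
H_Earth/H_planet X = 7891.0/36260 = 0.21762.

H_Earth/H_planet X ≈ 0.218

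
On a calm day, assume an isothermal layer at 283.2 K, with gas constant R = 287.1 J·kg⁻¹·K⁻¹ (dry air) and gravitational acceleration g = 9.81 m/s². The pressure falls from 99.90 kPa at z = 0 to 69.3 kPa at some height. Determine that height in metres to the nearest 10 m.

Scale height: H = RT/g = 287.1 × 283.2 / 9.81 = 8288.1 m.
Invert the barometric formula: z = H ln(P₀/P).
P₀/P = 99.90/69.3 = 1.4416; ln(1.4416) = 0.36575.
z = 8288.1 × 0.36575 = 3031.4 m.

z ≈ 3030 m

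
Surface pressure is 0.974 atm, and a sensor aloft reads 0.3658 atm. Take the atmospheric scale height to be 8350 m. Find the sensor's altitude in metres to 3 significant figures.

Invert the barometric formula: z = H ln(P₀/P).
P₀/P = 0.974/0.3658 = 2.6627; ln(2.6627) = 0.97934.
z = 8350.0 × 0.97934 = 8177.5 m.

z ≈ 8180 m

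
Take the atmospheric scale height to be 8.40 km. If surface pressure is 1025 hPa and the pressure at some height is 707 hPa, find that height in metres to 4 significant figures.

Invert the barometric formula: z = H ln(P₀/P).
P₀/P = 1025/707 = 1.4498; ln(1.4498) = 0.37143.
z = 8400.0 × 0.37143 = 3120.0 m.

z ≈ 3120 m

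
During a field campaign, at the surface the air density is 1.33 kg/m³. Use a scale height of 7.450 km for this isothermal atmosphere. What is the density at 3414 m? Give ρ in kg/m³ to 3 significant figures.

ρ ≈ 0.841 kg/m³

In an isothermal atmosphere, density decays like pressure: ρ = ρ₀ exp(−z/H).
z/H = 3414.0/7450.0 = 0.45826; exp(−0.45826) = 0.63238.
ρ = 1.33 × 0.63238 = 0.84107 kg/m³.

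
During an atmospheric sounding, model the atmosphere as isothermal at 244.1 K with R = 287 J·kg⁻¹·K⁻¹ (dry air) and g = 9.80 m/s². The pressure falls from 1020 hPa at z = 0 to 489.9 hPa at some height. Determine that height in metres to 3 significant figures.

Scale height: H = RT/g = 287 × 244.1 / 9.80 = 7148.6 m.
Invert the barometric formula: z = H ln(P₀/P).
P₀/P = 1020/489.9 = 2.0821; ln(2.0821) = 0.73338.
z = 7148.6 × 0.73338 = 5242.6 m.

z ≈ 5240 m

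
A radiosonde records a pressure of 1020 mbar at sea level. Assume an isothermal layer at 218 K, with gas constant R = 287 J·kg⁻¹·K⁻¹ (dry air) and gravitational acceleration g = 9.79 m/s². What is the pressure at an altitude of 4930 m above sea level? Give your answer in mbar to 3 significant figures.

P ≈ 472 mbar

Scale height: H = RT/g = 287 × 218 / 9.79 = 6390.8 m.
Barometric formula: P = P₀ exp(−z/H).
z/H = 4930.0/6390.8 = 0.77142; exp(−0.77142) = 0.46236.
P = 1020 × 0.46236 = 471.61 mbar.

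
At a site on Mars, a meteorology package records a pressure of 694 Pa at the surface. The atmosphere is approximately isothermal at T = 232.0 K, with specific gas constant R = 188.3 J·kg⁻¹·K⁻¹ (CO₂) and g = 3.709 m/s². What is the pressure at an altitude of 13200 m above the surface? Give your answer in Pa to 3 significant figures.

P ≈ 226 Pa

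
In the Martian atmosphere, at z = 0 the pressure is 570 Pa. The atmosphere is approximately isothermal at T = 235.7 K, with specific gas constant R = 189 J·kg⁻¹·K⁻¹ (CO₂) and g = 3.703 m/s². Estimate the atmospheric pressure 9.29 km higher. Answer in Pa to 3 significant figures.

Scale height: H = RT/g = 189 × 235.7 / 3.703 = 12030 m.
Barometric formula: P = P₀ exp(−z/H).
z/H = 9290.0/12030 = 0.77224; exp(−0.77224) = 0.46198.
P = 570 × 0.46198 = 263.33 Pa.

P ≈ 263 Pa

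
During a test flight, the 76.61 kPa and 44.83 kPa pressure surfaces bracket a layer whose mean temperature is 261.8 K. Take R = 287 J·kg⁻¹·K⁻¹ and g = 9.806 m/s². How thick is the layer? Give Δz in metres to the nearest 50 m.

Hypsometric equation: Δz = (R T̄/g) ln(P₁/P₂).
R T̄/g = 287 × 261.8 / 9.806 = 7662.3 m.
ln(76.61/44.83) = ln(1.7089) = 0.53585.
Δz = 7662.3 × 0.53585 = 4105.8 m.

Δz ≈ 4100 m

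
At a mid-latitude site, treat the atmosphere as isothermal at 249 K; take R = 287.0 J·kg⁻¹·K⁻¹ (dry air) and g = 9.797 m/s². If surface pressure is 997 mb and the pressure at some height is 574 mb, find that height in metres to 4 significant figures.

z ≈ 4027 m

Scale height: H = RT/g = 287.0 × 249 / 9.797 = 7294.4 m.
Invert the barometric formula: z = H ln(P₀/P).
P₀/P = 997/574 = 1.7369; ln(1.7369) = 0.55210.
z = 7294.4 × 0.55210 = 4027.2 m.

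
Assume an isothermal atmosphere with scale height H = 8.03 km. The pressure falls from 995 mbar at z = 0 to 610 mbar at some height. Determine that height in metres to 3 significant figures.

z ≈ 3930 m

Invert the barometric formula: z = H ln(P₀/P).
P₀/P = 995/610 = 1.6311; ln(1.6311) = 0.48925.
z = 8030.0 × 0.48925 = 3928.7 m.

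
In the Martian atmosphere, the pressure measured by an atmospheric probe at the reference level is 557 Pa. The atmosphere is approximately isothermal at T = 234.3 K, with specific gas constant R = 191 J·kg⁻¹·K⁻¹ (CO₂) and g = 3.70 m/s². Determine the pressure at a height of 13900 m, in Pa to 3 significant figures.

P ≈ 177 Pa

Scale height: H = RT/g = 191 × 234.3 / 3.70 = 12095 m.
Barometric formula: P = P₀ exp(−z/H).
z/H = 13900/12095 = 1.1492; exp(−1.1492) = 0.31689.
P = 557 × 0.31689 = 176.51 Pa.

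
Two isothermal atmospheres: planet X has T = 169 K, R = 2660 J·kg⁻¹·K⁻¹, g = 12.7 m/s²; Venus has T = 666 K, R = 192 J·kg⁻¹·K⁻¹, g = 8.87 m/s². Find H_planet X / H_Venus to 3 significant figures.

H_planet X/H_Venus ≈ 2.46

H = RT/g for each body.
H_planet X = 2660 × 169 / 12.7 = 35397 m.
H_Venus = 192 × 666 / 8.87 = 14416 m.
H_planet X/H_Venus = 35397/14416 = 2.4554.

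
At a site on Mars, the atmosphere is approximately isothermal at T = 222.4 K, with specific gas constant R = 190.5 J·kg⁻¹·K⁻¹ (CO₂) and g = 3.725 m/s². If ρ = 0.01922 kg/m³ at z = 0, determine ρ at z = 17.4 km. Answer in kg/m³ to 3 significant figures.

ρ ≈ 0.00416 kg/m³

Scale height: H = RT/g = 190.5 × 222.4 / 3.725 = 11374 m.
In an isothermal atmosphere, density decays like pressure: ρ = ρ₀ exp(−z/H).
z/H = 17400/11374 = 1.5298; exp(−1.5298) = 0.21658.
ρ = 0.01922 × 0.21658 = 0.0041627 kg/m³.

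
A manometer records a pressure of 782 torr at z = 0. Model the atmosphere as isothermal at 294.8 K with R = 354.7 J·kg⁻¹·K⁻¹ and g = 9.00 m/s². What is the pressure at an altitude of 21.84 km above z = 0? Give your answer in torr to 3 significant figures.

P ≈ 119 torr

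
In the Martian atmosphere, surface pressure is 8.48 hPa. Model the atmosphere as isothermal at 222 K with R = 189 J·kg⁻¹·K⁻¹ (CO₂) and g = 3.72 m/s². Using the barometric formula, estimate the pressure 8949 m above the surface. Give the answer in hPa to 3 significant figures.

P ≈ 3.84 hPa

Scale height: H = RT/g = 189 × 222 / 3.72 = 11279 m.
Barometric formula: P = P₀ exp(−z/H).
z/H = 8949.0/11279 = 0.79342; exp(−0.79342) = 0.45230.
P = 8.48 × 0.45230 = 3.8355 hPa.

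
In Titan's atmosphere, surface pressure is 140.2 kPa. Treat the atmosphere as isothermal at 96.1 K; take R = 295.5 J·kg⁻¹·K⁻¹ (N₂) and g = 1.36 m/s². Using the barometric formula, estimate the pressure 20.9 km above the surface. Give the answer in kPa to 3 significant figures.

Scale height: H = RT/g = 295.5 × 96.1 / 1.36 = 20881 m.
Barometric formula: P = P₀ exp(−z/H).
z/H = 20900/20881 = 1.0009; exp(−1.0009) = 0.36755.
P = 140.2 × 0.36755 = 51.531 kPa.

P ≈ 51.5 kPa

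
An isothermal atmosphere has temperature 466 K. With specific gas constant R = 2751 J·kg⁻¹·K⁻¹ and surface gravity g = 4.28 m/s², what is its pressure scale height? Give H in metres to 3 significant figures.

H ≈ 300000 m

The scale height of an isothermal atmosphere is H = RT/g.
H = 2751 × 466 / 4.28 = 1282000/4.28 = 299530 m.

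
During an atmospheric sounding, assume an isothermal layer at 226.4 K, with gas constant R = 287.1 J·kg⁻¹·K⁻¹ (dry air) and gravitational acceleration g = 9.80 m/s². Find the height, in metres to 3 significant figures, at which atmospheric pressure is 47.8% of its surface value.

z ≈ 4900 m

Scale height: H = RT/g = 287.1 × 226.4 / 9.80 = 6632.6 m.
Set P/P₀ = exp(−z/H) = 0.478, so z = −H ln(0.478).
−ln(0.478) = 0.73814; z = 6632.6 × 0.73814 = 4895.8 m.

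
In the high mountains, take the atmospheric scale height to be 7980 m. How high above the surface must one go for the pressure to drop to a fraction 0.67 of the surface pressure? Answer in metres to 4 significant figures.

Set P/P₀ = exp(−z/H) = 0.67, so z = −H ln(0.67).
−ln(0.67) = 0.40048; z = 7980.0 × 0.40048 = 3195.8 m.

z ≈ 3196 m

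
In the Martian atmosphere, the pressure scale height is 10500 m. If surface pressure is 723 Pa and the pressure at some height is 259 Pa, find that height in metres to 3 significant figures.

z ≈ 10800 m

Invert the barometric formula: z = H ln(P₀/P).
P₀/P = 723/259 = 2.7915; ln(2.7915) = 1.0266.
z = 10500 × 1.0266 = 10779 m.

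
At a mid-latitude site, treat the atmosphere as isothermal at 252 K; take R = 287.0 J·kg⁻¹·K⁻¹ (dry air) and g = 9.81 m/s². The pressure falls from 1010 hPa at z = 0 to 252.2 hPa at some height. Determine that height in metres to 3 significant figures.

z ≈ 10200 m

Scale height: H = RT/g = 287.0 × 252 / 9.81 = 7372.5 m.
Invert the barometric formula: z = H ln(P₀/P).
P₀/P = 1010/252.2 = 4.0048; ln(4.0048) = 1.3875.
z = 7372.5 × 1.3875 = 10229 m.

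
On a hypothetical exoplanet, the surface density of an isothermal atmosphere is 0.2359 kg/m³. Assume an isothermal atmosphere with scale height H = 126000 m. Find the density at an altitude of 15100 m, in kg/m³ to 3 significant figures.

ρ ≈ 0.209 kg/m³

In an isothermal atmosphere, density decays like pressure: ρ = ρ₀ exp(−z/H).
z/H = 15100/126000 = 0.11984; exp(−0.11984) = 0.88706.
ρ = 0.2359 × 0.88706 = 0.20926 kg/m³.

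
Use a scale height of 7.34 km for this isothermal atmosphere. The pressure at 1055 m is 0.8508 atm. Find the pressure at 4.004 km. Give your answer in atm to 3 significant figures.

Between two levels, P₂ = P₁ exp(−Δz/H) with Δz = z₂ − z₁.
Δz = 4004.0 − 1055.0 = 2949.0 m; Δz/H = 2949.0/7340.0 = 0.40177.
P₂ = 0.8508 × exp(−0.40177) = 0.8508 × 0.66913 = 0.56930 atm.

P ≈ 0.569 atm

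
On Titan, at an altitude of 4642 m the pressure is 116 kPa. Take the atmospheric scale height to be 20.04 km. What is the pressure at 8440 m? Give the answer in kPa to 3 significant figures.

P ≈ 96.0 kPa

Between two levels, P₂ = P₁ exp(−Δz/H) with Δz = z₂ − z₁.
Δz = 8440.0 − 4642.0 = 3798.0 m; Δz/H = 3798.0/20040 = 0.18952.
P₂ = 116 × exp(−0.18952) = 116 × 0.82736 = 95.974 kPa.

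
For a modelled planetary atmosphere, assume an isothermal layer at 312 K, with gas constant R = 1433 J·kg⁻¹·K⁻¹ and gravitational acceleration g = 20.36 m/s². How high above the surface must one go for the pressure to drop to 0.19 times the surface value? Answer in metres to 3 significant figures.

z ≈ 36500 m

Scale height: H = RT/g = 1433 × 312 / 20.36 = 21960 m.
Set P/P₀ = exp(−z/H) = 0.19, so z = −H ln(0.19).
−ln(0.19) = 1.6607; z = 21960 × 1.6607 = 36469 m.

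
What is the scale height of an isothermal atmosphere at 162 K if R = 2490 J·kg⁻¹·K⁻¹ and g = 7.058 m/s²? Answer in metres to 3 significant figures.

H ≈ 57200 m

The scale height of an isothermal atmosphere is H = RT/g.
H = 2490 × 162 / 7.058 = 403380/7.058 = 57152 m.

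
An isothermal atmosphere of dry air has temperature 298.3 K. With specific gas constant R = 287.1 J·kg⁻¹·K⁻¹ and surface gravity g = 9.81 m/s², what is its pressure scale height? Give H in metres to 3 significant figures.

H ≈ 8730 m

The scale height of an isothermal atmosphere is H = RT/g.
H = 287.1 × 298.3 / 9.81 = 85642/9.81 = 8730.1 m.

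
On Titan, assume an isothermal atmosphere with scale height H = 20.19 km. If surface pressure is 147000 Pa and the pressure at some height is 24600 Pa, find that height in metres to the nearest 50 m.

z ≈ 36100 m

Invert the barometric formula: z = H ln(P₀/P).
P₀/P = 147000/24600 = 5.9756; ln(5.9756) = 1.7877.
z = 20190 × 1.7877 = 36094 m.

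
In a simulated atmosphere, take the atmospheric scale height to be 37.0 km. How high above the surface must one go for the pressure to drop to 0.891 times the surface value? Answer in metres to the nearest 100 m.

z ≈ 4300 m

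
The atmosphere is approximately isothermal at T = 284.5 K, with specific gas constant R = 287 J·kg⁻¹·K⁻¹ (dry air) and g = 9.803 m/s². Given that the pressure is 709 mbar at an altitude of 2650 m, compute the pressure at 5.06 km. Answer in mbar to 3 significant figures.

P ≈ 531 mbar

Scale height: H = RT/g = 287 × 284.5 / 9.803 = 8329.2 m.
Between two levels, P₂ = P₁ exp(−Δz/H) with Δz = z₂ − z₁.
Δz = 5060.0 − 2650.0 = 2410.0 m; Δz/H = 2410.0/8329.2 = 0.28934.
P₂ = 709 × exp(−0.28934) = 709 × 0.74876 = 530.87 mbar.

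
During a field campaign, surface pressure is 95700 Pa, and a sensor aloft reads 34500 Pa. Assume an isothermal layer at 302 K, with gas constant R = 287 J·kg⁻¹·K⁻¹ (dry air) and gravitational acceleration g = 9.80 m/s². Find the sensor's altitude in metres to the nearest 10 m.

Scale height: H = RT/g = 287 × 302 / 9.80 = 8844.3 m.
Invert the barometric formula: z = H ln(P₀/P).
P₀/P = 95700/34500 = 2.7739; ln(2.7739) = 1.0203.
z = 8844.3 × 1.0203 = 9023.8 m.

z ≈ 9020 m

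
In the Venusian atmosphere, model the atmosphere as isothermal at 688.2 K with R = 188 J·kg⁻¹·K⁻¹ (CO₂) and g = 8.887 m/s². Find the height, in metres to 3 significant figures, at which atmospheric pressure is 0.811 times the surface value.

z ≈ 3050 m

Scale height: H = RT/g = 188 × 688.2 / 8.887 = 14559 m.
Set P/P₀ = exp(−z/H) = 0.811, so z = −H ln(0.811).
−ln(0.811) = 0.20949; z = 14559 × 0.20949 = 3050.0 m.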